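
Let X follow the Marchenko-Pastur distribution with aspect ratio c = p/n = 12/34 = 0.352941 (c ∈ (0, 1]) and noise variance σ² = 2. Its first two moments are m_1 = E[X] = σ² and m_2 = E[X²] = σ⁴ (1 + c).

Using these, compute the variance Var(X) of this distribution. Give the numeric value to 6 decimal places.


m_1 = E[X] = σ² = 2, so m_1² = 4.
m_2 = E[X²] = σ⁴ (1 + c) = 4 · (1 + 0.352941) = 4 · 1.352941 = 5.411765.
(Note m_2 − m_1² simplifies to c · σ⁴ = 0.352941 · 4.)

Var(X) = m_2 − m_1² = 5.411765 − 4 = 1.411765.


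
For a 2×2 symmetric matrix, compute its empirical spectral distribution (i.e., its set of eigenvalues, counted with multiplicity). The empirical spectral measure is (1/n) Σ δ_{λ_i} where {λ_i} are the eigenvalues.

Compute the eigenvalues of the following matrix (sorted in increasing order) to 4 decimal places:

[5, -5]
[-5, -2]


Since M is real symmetric, both eigenvalues are real; they are the roots of det(λI − M) = λ² − (tr M) λ + det M.
tr M = 5 + (-2) = 3.
det M = 5·(-2) − (-5)² = -10 − 25 = -35.
Characteristic polynomial: λ² − 3λ − 35 = 0.
Discriminant Δ = (tr M)² − 4·det M = 9 − (-140) = 149; √Δ = 12.206556.
λ = (tr M ± √Δ)/2 = (3 ± 12.206556)/2, giving (tr M − √Δ)/2 = -4.6033 and (tr M + √Δ)/2 = 7.6033.

Eigenvalues sorted in increasing order: [-4.6033, 7.6033].


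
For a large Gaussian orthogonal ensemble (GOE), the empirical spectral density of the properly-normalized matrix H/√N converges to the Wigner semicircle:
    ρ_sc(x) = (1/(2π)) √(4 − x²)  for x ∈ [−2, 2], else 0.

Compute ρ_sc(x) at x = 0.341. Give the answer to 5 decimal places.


ρ_sc(x) = (1/(2π)) √(4 − x²). With x = 0.341:
  4 − x² = 4 − (0.341)² = 4 − 0.116281 = 3.883719.
  √(4 − x²) = 1.970715.
  1/(2π) = 0.159155.
  ρ_sc(0.341) = 0.159155 · 1.970715 = 0.313649.

Rounded to 5 decimal places: ρ_sc(0.341) ≈ 0.31365.


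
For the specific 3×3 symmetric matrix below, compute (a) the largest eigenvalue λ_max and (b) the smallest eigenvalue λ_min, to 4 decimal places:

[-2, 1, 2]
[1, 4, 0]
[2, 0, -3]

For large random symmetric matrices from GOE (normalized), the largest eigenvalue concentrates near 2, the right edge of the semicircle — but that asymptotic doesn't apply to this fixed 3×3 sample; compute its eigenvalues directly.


Since M is real symmetric, all three eigenvalues are real; they are the roots of det(λI − M) = λ³ − (tr M) λ² + s λ − det M, where s is the sum of the principal 2×2 minors.
tr M = -2 + 4 + (-3) = -1.
s = ((-2)·4 − 1²) + ((-2)·(-3) − 2²) + (4·(-3) − 0²) = -9 + 2 + (-12) = -19.
det M (expand along row 1) = (-2)·(-12) − 1·(-3) + 2·(-8) = 11.
Characteristic polynomial: λ³ + λ² − 19λ − 11 = 0.
Substitute λ = y + (tr M)/3 = y − 0.333333 to remove the quadratic term: y³ + p·y + q = 0 with p = s − (tr M)²/3 = -19.333333 and q = −2(tr M)³/27 + (tr M)·s/3 − det M = -4.592593.
Three real roots ⇒ use the trigonometric (Viète) form: r = 2√(−p/3) = 5.077182, φ = arccos(3q/(p·r)) = arccos(0.140362) = 1.429969 rad.
y_k = r·cos(φ/3 − 2πk/3) for k = 0, 1, 2 gives y = 4.511249, -0.238247, -4.273001.
λ_k = y_k − 0.333333 gives λ = 4.1779, -0.5716, -4.6063 (check: the sum is -1.0000 = tr M).

Hence λ_max = 4.1779 and λ_min = -4.6063.


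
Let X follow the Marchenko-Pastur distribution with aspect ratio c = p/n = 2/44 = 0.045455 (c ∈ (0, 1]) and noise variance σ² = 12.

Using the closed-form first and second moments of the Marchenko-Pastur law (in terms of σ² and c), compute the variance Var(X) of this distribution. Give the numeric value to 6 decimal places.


Recall the MP moments m_1 = E[X] = σ² and m_2 = E[X²] = σ⁴ (1 + c).
m_1 = E[X] = σ² = 12, so m_1² = 144.
m_2 = E[X²] = σ⁴ (1 + c) = 144 · (1 + 0.045455) = 144 · 1.045455 = 150.545455.
(Note m_2 − m_1² simplifies to c · σ⁴ = 0.045455 · 144.)

Var(X) = m_2 − m_1² = 150.545455 − 144 = 6.545455.


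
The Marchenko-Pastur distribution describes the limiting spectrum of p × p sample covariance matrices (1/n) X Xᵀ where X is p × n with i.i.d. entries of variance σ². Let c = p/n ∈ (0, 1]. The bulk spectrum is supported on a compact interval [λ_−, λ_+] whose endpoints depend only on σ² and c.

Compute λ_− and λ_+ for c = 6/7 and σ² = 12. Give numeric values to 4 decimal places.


c = 6/7 = 0.857143; √c = 0.925820.
λ_− = σ² (1 − √c)² = 12 · (1 − 0.925820)² = 12 · (0.074180)² = 0.066032.
λ_+ = σ² (1 + √c)² = 12 · (1 + 0.925820)² = 12 · (1.925820)² = 44.505397.

Rounded to 4 decimal places: λ_− ≈ 0.0660, λ_+ ≈ 44.5054.


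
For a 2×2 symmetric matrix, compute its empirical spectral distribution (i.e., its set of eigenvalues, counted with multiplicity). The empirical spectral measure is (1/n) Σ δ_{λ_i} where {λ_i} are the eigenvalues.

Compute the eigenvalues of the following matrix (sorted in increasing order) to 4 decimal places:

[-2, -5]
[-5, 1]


Since M is real symmetric, both eigenvalues are real; they are the roots of det(λI − M) = λ² − (tr M) λ + det M.
tr M = -2 + 1 = -1.
det M = (-2)·1 − (-5)² = -2 − 25 = -27.
Characteristic polynomial: λ² + λ − 27 = 0.
Discriminant Δ = (tr M)² − 4·det M = 1 − (-108) = 109; √Δ = 10.440307.
λ = (tr M ± √Δ)/2 = (-1 ± 10.440307)/2, giving (tr M − √Δ)/2 = -5.7202 and (tr M + √Δ)/2 = 4.7202.

Eigenvalues sorted in increasing order: [-5.7202, 4.7202].


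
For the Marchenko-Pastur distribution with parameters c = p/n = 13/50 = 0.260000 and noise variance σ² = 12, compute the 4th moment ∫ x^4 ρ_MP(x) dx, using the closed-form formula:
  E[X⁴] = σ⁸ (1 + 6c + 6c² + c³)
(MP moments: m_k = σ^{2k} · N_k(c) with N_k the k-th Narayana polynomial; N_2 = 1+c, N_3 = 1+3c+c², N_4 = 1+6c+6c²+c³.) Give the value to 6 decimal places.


E[X⁴] = σ⁸ (1 + 6c + 6c² + c³) (fourth MP moment). With σ² = 12 (so σ⁸ = 20736) and c = 13/50 = 0.260000: E[X⁴] = 20736 · (1 + 6·0.260000 + 6·(0.260000)² + (0.260000)³) = 20736 · 2.983176.

So E[X^4] = 61859.137536.


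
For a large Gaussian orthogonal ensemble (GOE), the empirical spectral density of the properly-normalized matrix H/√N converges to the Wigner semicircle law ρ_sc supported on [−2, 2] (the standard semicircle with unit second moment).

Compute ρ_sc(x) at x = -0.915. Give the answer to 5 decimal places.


ρ_sc(x) = (1/(2π)) √(4 − x²). With x = -0.915:
  4 − x² = 4 − (-0.915)² = 4 − 0.837225 = 3.162775.
  √(4 − x²) = 1.778419.
  1/(2π) = 0.159155.
  ρ_sc(-0.915) = 0.159155 · 1.778419 = 0.283044.

Rounded to 5 decimal places: ρ_sc(-0.915) ≈ 0.28304.


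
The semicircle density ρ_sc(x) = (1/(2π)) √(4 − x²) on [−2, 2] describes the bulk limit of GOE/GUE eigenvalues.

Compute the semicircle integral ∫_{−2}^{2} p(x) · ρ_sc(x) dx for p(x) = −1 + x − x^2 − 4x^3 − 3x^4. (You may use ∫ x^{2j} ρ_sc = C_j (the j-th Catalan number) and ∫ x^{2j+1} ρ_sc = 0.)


Write p(x) = Σ a_i x^i, split into monomials and integrate each against ρ_sc separately.
Using ∫ x^{2j} ρ_sc = C_j = (1/(j+1)) C(2j, j) (Catalan numbers) and ∫ x^{2j+1} ρ_sc = 0 (odd monomials vanish by symmetry):
  i = 0 (even): a_0 · C_{0} = -1 · 1 = -1
  i = 1 (odd): ∫ x^1 ρ_sc = 0 (vanishes)
  i = 2 (even): a_2 · C_{1} = -1 · 1 = -1
  i = 3 (odd): ∫ x^3 ρ_sc = 0 (vanishes)
  i = 4 (even): a_4 · C_{2} = -3 · 2 = -6

Summing the contributions: ∫_{−2}^{2} p(x) ρ_sc(x) dx = (-1) + (-1) + (-6) = -8.


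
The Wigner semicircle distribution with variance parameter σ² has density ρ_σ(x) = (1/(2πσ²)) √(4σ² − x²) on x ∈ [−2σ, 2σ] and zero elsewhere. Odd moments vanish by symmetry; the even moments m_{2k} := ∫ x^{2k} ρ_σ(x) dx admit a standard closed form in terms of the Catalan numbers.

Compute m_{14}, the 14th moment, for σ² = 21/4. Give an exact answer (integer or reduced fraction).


By the scaled semicircle moment identity, m_{2k} = σ^{2k} · C_k with k = 7.
C_7 = (1/(k+1)) · C(2k, k) = (1/8) · C(14, 7) = (1/8) · 3432 = 429.
σ^{2k} = (σ²)^k = (21/4)^7 = 1801088541/16384.

Therefore m_{14} = σ^{14} · C_7 = (1801088541/16384) · 429 = 772666984089/16384.


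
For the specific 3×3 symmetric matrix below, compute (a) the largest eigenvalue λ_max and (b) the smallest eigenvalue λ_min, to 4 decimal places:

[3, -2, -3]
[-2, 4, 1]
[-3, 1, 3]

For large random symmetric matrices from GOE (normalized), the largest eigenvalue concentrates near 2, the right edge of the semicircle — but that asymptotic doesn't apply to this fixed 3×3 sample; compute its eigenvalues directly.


Since M is real symmetric, all three eigenvalues are real; they are the roots of det(λI − M) = λ³ − (tr M) λ² + s λ − det M, where s is the sum of the principal 2×2 minors.
tr M = 3 + 4 + 3 = 10.
s = (3·4 − (-2)²) + (3·3 − (-3)²) + (4·3 − 1²) = 8 + 0 + 11 = 19.
det M (expand along row 1) = 3·11 − (-2)·(-3) + (-3)·10 = -3.
Characteristic polynomial: λ³ − 10λ² + 19λ + 3 = 0.
Substitute λ = y + (tr M)/3 = y + 3.333333 to remove the quadratic term: y³ + p·y + q = 0 with p = s − (tr M)²/3 = -14.333333 and q = −2(tr M)³/27 + (tr M)·s/3 − det M = -7.740741.
Three real roots ⇒ use the trigonometric (Viète) form: r = 2√(−p/3) = 4.371626, φ = arccos(3q/(p·r)) = arccos(0.370607) = 1.191134 rad.
y_k = r·cos(φ/3 − 2πk/3) for k = 0, 1, 2 gives y = 4.031548, -0.551772, -3.479776.
λ_k = y_k + 3.333333 gives λ = 7.3649, 2.7816, -0.1464 (check: the sum is 10.0000 = tr M).

Hence λ_max = 7.3649 and λ_min = -0.1464.


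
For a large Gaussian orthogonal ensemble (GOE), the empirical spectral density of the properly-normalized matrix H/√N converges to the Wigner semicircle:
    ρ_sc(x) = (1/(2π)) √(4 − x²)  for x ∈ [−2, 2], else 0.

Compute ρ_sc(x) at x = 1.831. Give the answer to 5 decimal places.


ρ_sc(x) = (1/(2π)) √(4 − x²). With x = 1.831:
  4 − x² = 4 − (1.831)² = 4 − 3.352561 = 0.647439.
  √(4 − x²) = 0.804636.
  1/(2π) = 0.159155.
  ρ_sc(1.831) = 0.159155 · 0.804636 = 0.128062.

Rounded to 5 decimal places: ρ_sc(1.831) ≈ 0.12806.


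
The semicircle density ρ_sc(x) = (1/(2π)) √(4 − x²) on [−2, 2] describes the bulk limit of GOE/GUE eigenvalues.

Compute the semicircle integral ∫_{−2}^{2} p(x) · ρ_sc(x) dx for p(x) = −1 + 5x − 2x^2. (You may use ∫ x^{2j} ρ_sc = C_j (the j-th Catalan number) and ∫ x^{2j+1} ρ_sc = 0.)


Write p(x) = Σ a_i x^i, split into monomials and integrate each against ρ_sc separately.
Using ∫ x^{2j} ρ_sc = C_j = (1/(j+1)) C(2j, j) (Catalan numbers) and ∫ x^{2j+1} ρ_sc = 0 (odd monomials vanish by symmetry):
  i = 0 (even): a_0 · C_{0} = -1 · 1 = -1
  i = 1 (odd): ∫ x^1 ρ_sc = 0 (vanishes)
  i = 2 (even): a_2 · C_{1} = -2 · 1 = -2

Summing the contributions: ∫_{−2}^{2} p(x) ρ_sc(x) dx = (-1) + (-2) = -3.


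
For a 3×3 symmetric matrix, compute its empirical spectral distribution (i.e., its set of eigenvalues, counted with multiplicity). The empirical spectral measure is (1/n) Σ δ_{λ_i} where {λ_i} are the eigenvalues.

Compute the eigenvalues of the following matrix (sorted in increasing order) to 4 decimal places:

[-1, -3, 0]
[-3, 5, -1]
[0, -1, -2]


Since M is real symmetric, all three eigenvalues are real; they are the roots of det(λI − M) = λ³ − (tr M) λ² + s λ − det M, where s is the sum of the principal 2×2 minors.
tr M = -1 + 5 + (-2) = 2.
s = ((-1)·5 − (-3)²) + ((-1)·(-2) − 0²) + (5·(-2) − (-1)²) = -14 + 2 + (-11) = -23.
det M (expand along row 1) = (-1)·(-11) − (-3)·6 + 0·3 = 29.
Characteristic polynomial: λ³ − 2λ² − 23λ − 29 = 0.
Substitute λ = y + (tr M)/3 = y + 0.666667 to remove the quadratic term: y³ + p·y + q = 0 with p = s − (tr M)²/3 = -24.333333 and q = −2(tr M)³/27 + (tr M)·s/3 − det M = -44.925926.
Three real roots ⇒ use the trigonometric (Viète) form: r = 2√(−p/3) = 5.696002, φ = arccos(3q/(p·r)) = arccos(0.972404) = 0.235476 rad.
y_k = r·cos(φ/3 − 2πk/3) for k = 0, 1, 2 gives y = 5.678465, -2.452439, -3.226026.
λ_k = y_k + 0.666667 gives λ = 6.3451, -1.7858, -2.5594 (check: the sum is 2.0000 = tr M).

Eigenvalues sorted in increasing order: [-2.5594, -1.7858, 6.3451].


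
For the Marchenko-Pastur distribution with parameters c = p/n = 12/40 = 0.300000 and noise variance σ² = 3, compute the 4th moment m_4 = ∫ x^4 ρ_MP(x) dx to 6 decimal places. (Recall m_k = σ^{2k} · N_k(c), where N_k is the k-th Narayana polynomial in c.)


E[X⁴] = σ⁸ (1 + 6c + 6c² + c³) (fourth MP moment). With σ² = 3 (so σ⁸ = 81) and c = 12/40 = 0.300000: E[X⁴] = 81 · (1 + 6·0.300000 + 6·(0.300000)² + (0.300000)³) = 81 · 3.367000.

So E[X^4] = 272.727000.


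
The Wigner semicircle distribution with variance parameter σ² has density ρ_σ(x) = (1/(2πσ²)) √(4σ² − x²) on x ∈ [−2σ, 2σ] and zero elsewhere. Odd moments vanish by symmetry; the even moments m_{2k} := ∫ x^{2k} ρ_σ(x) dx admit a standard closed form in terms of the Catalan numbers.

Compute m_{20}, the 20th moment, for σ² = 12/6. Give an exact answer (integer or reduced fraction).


By the scaled semicircle moment identity, m_{2k} = σ^{2k} · C_k with k = 10.
C_10 = (1/(k+1)) · C(2k, k) = (1/11) · C(20, 10) = (1/11) · 184756 = 16796.
σ^{2k} = (σ²)^k = (12/6)^10 = 1024.

Therefore m_{20} = σ^{20} · C_10 = 1024 · 16796 = 17199104.


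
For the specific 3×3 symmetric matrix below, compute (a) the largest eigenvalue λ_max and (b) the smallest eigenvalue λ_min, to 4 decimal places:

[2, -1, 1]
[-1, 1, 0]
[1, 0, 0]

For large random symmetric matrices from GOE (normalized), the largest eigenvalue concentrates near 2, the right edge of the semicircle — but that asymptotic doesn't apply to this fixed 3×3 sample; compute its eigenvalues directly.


Since M is real symmetric, all three eigenvalues are real; they are the roots of det(λI − M) = λ³ − (tr M) λ² + s λ − det M, where s is the sum of the principal 2×2 minors.
tr M = 2 + 1 + 0 = 3.
s = (2·1 − (-1)²) + (2·0 − 1²) + (1·0 − 0²) = 1 + (-1) + 0 = 0.
det M (expand along row 1) = 2·0 − (-1)·0 + 1·(-1) = -1.
Characteristic polynomial: λ³ − 3λ² + 1 = 0.
Substitute λ = y + (tr M)/3 = y + 1.000000 to remove the quadratic term: y³ + p·y + q = 0 with p = s − (tr M)²/3 = -3.000000 and q = −2(tr M)³/27 + (tr M)·s/3 − det M = -1.000000.
Three real roots ⇒ use the trigonometric (Viète) form: r = 2√(−p/3) = 2.000000, φ = arccos(3q/(p·r)) = arccos(0.500000) = 1.047198 rad.
y_k = r·cos(φ/3 − 2πk/3) for k = 0, 1, 2 gives y = 1.879385, -0.347296, -1.532089.
λ_k = y_k + 1.000000 gives λ = 2.8794, 0.6527, -0.5321 (check: the sum is 3.0000 = tr M).

Hence λ_max = 2.8794 and λ_min = -0.5321.


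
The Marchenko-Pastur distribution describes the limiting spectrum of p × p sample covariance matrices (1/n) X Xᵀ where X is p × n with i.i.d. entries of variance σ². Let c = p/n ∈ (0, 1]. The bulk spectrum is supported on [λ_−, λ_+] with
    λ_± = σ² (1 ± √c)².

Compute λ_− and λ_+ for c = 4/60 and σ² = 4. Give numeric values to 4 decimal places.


c = 4/60 = 0.066667; √c = 0.258199.
λ_− = σ² (1 − √c)² = 4 · (1 − 0.258199)² = 4 · (0.741801)² = 2.201076.
λ_+ = σ² (1 + √c)² = 4 · (1 + 0.258199)² = 4 · (1.258199)² = 6.332258.

Rounded to 4 decimal places: λ_− ≈ 2.2011, λ_+ ≈ 6.3323.


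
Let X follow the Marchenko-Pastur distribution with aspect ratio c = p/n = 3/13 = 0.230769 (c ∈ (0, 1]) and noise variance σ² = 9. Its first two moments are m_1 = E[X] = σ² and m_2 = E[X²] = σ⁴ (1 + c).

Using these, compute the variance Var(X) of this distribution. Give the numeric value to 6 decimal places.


m_1 = E[X] = σ² = 9, so m_1² = 81.
m_2 = E[X²] = σ⁴ (1 + c) = 81 · (1 + 0.230769) = 81 · 1.230769 = 99.692308.
(Note m_2 − m_1² simplifies to c · σ⁴ = 0.230769 · 81.)

Var(X) = m_2 − m_1² = 99.692308 − 81 = 18.692308.


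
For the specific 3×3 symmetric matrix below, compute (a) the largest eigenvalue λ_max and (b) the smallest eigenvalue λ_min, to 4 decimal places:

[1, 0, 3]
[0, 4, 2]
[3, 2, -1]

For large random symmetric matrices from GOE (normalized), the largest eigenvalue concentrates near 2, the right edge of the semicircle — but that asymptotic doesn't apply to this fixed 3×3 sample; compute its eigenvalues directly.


Since M is real symmetric, all three eigenvalues are real; they are the roots of det(λI − M) = λ³ − (tr M) λ² + s λ − det M, where s is the sum of the principal 2×2 minors.
tr M = 1 + 4 + (-1) = 4.
s = (1·4 − 0²) + (1·(-1) − 3²) + (4·(-1) − 2²) = 4 + (-10) + (-8) = -14.
det M (expand along row 1) = 1·(-8) − 0·(-6) + 3·(-12) = -44.
Characteristic polynomial: λ³ − 4λ² − 14λ + 44 = 0.
Substitute λ = y + (tr M)/3 = y + 1.333333 to remove the quadratic term: y³ + p·y + q = 0 with p = s − (tr M)²/3 = -19.333333 and q = −2(tr M)³/27 + (tr M)·s/3 − det M = 20.592593.
Three real roots ⇒ use the trigonometric (Viète) form: r = 2√(−p/3) = 5.077182, φ = arccos(3q/(p·r)) = arccos(-0.629365) = 2.251533 rad.
y_k = r·cos(φ/3 − 2πk/3) for k = 0, 1, 2 gives y = 3.713149, 1.142213, -4.855362.
λ_k = y_k + 1.333333 gives λ = 5.0465, 2.4755, -3.5220 (check: the sum is 4.0000 = tr M).

Hence λ_max = 5.0465 and λ_min = -3.5220.


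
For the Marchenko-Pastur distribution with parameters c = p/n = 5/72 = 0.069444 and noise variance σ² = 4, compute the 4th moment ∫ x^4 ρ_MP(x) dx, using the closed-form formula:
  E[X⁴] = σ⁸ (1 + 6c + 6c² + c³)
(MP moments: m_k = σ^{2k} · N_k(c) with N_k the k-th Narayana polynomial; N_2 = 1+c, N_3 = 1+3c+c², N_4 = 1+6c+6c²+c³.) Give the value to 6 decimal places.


E[X⁴] = σ⁸ (1 + 6c + 6c² + c³) (fourth MP moment). With σ² = 4 (so σ⁸ = 256) and c = 5/72 = 0.069444: E[X⁴] = 256 · (1 + 6·0.069444 + 6·(0.069444)² + (0.069444)³) = 256 · 1.445937.

So E[X^4] = 370.159808.


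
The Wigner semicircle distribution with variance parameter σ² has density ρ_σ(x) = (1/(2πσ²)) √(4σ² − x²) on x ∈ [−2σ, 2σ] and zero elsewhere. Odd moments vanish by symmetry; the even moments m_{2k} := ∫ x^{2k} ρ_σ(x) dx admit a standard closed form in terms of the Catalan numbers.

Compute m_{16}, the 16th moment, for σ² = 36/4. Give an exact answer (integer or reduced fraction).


By the scaled semicircle moment identity, m_{2k} = σ^{2k} · C_k with k = 8.
C_8 = (1/(k+1)) · C(2k, k) = (1/9) · C(16, 8) = (1/9) · 12870 = 1430.
σ^{2k} = (σ²)^k = (36/4)^8 = 43046721.

Therefore m_{16} = σ^{16} · C_8 = 43046721 · 1430 = 61556811030.


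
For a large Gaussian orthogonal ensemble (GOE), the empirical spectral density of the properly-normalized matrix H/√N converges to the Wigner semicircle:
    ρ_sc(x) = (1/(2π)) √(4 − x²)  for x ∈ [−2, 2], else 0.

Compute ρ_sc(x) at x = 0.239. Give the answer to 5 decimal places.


ρ_sc(x) = (1/(2π)) √(4 − x²). With x = 0.239:
  4 − x² = 4 − (0.239)² = 4 − 0.057121 = 3.942879.
  √(4 − x²) = 1.985668.
  1/(2π) = 0.159155.
  ρ_sc(0.239) = 0.159155 · 1.985668 = 0.316029.

Rounded to 5 decimal places: ρ_sc(0.239) ≈ 0.31603.


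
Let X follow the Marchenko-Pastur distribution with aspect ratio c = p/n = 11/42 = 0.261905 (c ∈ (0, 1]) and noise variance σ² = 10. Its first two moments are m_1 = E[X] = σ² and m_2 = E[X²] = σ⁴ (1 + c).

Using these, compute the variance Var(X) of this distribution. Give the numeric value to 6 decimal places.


m_1 = E[X] = σ² = 10, so m_1² = 100.
m_2 = E[X²] = σ⁴ (1 + c) = 100 · (1 + 0.261905) = 100 · 1.261905 = 126.190476.
(Note m_2 − m_1² simplifies to c · σ⁴ = 0.261905 · 100.)

Var(X) = m_2 − m_1² = 126.190476 − 100 = 26.190476.


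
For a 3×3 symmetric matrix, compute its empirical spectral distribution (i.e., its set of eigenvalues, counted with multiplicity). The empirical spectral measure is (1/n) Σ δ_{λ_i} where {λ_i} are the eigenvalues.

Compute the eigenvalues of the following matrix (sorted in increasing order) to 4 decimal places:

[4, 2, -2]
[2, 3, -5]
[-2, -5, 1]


Since M is real symmetric, all three eigenvalues are real; they are the roots of det(λI − M) = λ³ − (tr M) λ² + s λ − det M, where s is the sum of the principal 2×2 minors.
tr M = 4 + 3 + 1 = 8.
s = (4·3 − 2²) + (4·1 − (-2)²) + (3·1 − (-5)²) = 8 + 0 + (-22) = -14.
det M (expand along row 1) = 4·(-22) − 2·(-8) + (-2)·(-4) = -64.
Characteristic polynomial: λ³ − 8λ² − 14λ + 64 = 0.
Substitute λ = y + (tr M)/3 = y + 2.666667 to remove the quadratic term: y³ + p·y + q = 0 with p = s − (tr M)²/3 = -35.333333 and q = −2(tr M)³/27 + (tr M)·s/3 − det M = -11.259259.
Three real roots ⇒ use the trigonometric (Viète) form: r = 2√(−p/3) = 6.863753, φ = arccos(3q/(p·r)) = arccos(0.139279) = 1.431063 rad.
y_k = r·cos(φ/3 − 2πk/3) for k = 0, 1, 2 gives y = 6.097529, -0.319582, -5.777947.
λ_k = y_k + 2.666667 gives λ = 8.7642, 2.3471, -3.1113 (check: the sum is 8.0000 = tr M).

Eigenvalues sorted in increasing order: [-3.1113, 2.3471, 8.7642].


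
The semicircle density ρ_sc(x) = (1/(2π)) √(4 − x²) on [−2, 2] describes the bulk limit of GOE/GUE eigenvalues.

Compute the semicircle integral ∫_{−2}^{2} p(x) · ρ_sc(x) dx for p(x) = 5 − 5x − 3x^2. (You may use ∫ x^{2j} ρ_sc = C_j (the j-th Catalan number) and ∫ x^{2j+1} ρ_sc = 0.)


Write p(x) = Σ a_i x^i, split into monomials and integrate each against ρ_sc separately.
Using ∫ x^{2j} ρ_sc = C_j = (1/(j+1)) C(2j, j) (Catalan numbers) and ∫ x^{2j+1} ρ_sc = 0 (odd monomials vanish by symmetry):
  i = 0 (even): a_0 · C_{0} = 5 · 1 = 5
  i = 1 (odd): ∫ x^1 ρ_sc = 0 (vanishes)
  i = 2 (even): a_2 · C_{1} = -3 · 1 = -3

Summing the contributions: ∫_{−2}^{2} p(x) ρ_sc(x) dx = 5 + (-3) = 2.


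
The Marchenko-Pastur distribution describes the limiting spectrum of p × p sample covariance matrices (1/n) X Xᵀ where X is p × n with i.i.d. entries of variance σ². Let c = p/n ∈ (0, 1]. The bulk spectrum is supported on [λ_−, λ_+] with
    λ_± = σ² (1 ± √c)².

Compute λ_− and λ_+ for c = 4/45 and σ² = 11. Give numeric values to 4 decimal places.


c = 4/45 = 0.088889; √c = 0.298142.
λ_− = σ² (1 − √c)² = 11 · (1 − 0.298142)² = 11 · (0.701858)² = 5.418645.
λ_+ = σ² (1 + √c)² = 11 · (1 + 0.298142)² = 11 · (1.298142)² = 18.536911.

Rounded to 4 decimal places: λ_− ≈ 5.4186, λ_+ ≈ 18.5369.


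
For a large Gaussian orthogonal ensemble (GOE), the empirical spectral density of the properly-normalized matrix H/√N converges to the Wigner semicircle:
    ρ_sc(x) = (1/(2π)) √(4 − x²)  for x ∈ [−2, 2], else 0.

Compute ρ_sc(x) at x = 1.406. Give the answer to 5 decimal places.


ρ_sc(x) = (1/(2π)) √(4 − x²). With x = 1.406:
  4 − x² = 4 − (1.406)² = 4 − 1.976836 = 2.023164.
  √(4 − x²) = 1.422380.
  1/(2π) = 0.159155.
  ρ_sc(1.406) = 0.159155 · 1.422380 = 0.226379.

Rounded to 5 decimal places: ρ_sc(1.406) ≈ 0.22638.


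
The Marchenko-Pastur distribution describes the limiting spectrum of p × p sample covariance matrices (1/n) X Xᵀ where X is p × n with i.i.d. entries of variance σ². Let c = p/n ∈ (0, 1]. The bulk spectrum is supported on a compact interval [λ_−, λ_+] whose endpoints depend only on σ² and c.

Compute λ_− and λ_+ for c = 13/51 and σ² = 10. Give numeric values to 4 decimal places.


c = 13/51 = 0.254902; √c = 0.504878.
λ_− = σ² (1 − √c)² = 10 · (1 − 0.504878)² = 10 · (0.495122)² = 2.451456.
λ_+ = σ² (1 + √c)² = 10 · (1 + 0.504878)² = 10 · (1.504878)² = 22.646583.

Rounded to 4 decimal places: λ_− ≈ 2.4515, λ_+ ≈ 22.6466.


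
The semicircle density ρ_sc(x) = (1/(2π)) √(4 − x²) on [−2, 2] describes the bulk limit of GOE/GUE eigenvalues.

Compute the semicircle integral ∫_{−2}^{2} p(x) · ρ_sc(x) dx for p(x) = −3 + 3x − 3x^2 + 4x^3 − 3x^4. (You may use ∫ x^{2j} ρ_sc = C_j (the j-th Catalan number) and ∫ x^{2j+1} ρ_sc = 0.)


Write p(x) = Σ a_i x^i, split into monomials and integrate each against ρ_sc separately.
Using ∫ x^{2j} ρ_sc = C_j = (1/(j+1)) C(2j, j) (Catalan numbers) and ∫ x^{2j+1} ρ_sc = 0 (odd monomials vanish by symmetry):
  i = 0 (even): a_0 · C_{0} = -3 · 1 = -3
  i = 1 (odd): ∫ x^1 ρ_sc = 0 (vanishes)
  i = 2 (even): a_2 · C_{1} = -3 · 1 = -3
  i = 3 (odd): ∫ x^3 ρ_sc = 0 (vanishes)
  i = 4 (even): a_4 · C_{2} = -3 · 2 = -6

Summing the contributions: ∫_{−2}^{2} p(x) ρ_sc(x) dx = (-3) + (-3) + (-6) = -12.


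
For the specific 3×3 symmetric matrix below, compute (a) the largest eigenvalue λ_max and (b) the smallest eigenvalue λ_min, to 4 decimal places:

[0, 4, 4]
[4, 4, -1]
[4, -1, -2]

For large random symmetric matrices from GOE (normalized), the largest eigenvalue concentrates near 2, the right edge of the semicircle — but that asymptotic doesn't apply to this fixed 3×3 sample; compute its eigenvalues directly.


Since M is real symmetric, all three eigenvalues are real; they are the roots of det(λI − M) = λ³ − (tr M) λ² + s λ − det M, where s is the sum of the principal 2×2 minors.
tr M = 0 + 4 + (-2) = 2.
s = (0·4 − 4²) + (0·(-2) − 4²) + (4·(-2) − (-1)²) = -16 + (-16) + (-9) = -41.
det M (expand along row 1) = 0·(-9) − 4·(-4) + 4·(-20) = -64.
Characteristic polynomial: λ³ − 2λ² − 41λ + 64 = 0.
Substitute λ = y + (tr M)/3 = y + 0.666667 to remove the quadratic term: y³ + p·y + q = 0 with p = s − (tr M)²/3 = -42.333333 and q = −2(tr M)³/27 + (tr M)·s/3 − det M = 36.074074.
Three real roots ⇒ use the trigonometric (Viète) form: r = 2√(−p/3) = 7.512952, φ = arccos(3q/(p·r)) = arccos(-0.340270) = 1.918000 rad.
y_k = r·cos(φ/3 − 2πk/3) for k = 0, 1, 2 gives y = 6.029096, 0.867569, -6.896665.
λ_k = y_k + 0.666667 gives λ = 6.6958, 1.5342, -6.2300 (check: the sum is 2.0000 = tr M).

Hence λ_max = 6.6958 and λ_min = -6.2300.


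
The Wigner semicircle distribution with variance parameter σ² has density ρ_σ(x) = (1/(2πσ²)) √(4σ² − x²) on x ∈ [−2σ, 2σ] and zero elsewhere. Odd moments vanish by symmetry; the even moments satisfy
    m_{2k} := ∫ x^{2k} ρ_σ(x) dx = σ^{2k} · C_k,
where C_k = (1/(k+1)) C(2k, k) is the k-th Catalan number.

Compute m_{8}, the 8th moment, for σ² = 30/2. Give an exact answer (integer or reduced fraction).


By the scaled semicircle moment identity, m_{2k} = σ^{2k} · C_k with k = 4.
C_4 = (1/(k+1)) · C(2k, k) = (1/5) · C(8, 4) = (1/5) · 70 = 14.
σ^{2k} = (σ²)^k = (30/2)^4 = 50625.

Therefore m_{8} = σ^{8} · C_4 = 50625 · 14 = 708750.


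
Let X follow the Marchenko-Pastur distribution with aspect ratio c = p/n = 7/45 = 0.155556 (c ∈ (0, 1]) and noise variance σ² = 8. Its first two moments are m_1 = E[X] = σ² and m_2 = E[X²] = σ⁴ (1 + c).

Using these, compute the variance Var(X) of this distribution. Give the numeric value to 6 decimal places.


m_1 = E[X] = σ² = 8, so m_1² = 64.
m_2 = E[X²] = σ⁴ (1 + c) = 64 · (1 + 0.155556) = 64 · 1.155556 = 73.955556.
(Note m_2 − m_1² simplifies to c · σ⁴ = 0.155556 · 64.)

Var(X) = m_2 − m_1² = 73.955556 − 64 = 9.955556.


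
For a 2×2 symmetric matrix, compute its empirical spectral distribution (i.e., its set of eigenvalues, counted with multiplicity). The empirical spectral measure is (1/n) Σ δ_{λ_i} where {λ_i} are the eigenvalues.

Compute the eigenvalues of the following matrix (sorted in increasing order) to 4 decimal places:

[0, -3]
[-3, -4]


Since M is real symmetric, both eigenvalues are real; they are the roots of det(λI − M) = λ² − (tr M) λ + det M.
tr M = 0 + (-4) = -4.
det M = 0·(-4) − (-3)² = 0 − 9 = -9.
Characteristic polynomial: λ² + 4λ − 9 = 0.
Discriminant Δ = (tr M)² − 4·det M = 16 − (-36) = 52; √Δ = 7.211103.
λ = (tr M ± √Δ)/2 = (-4 ± 7.211103)/2, giving (tr M − √Δ)/2 = -5.6056 and (tr M + √Δ)/2 = 1.6056.

Eigenvalues sorted in increasing order: [-5.6056, 1.6056].


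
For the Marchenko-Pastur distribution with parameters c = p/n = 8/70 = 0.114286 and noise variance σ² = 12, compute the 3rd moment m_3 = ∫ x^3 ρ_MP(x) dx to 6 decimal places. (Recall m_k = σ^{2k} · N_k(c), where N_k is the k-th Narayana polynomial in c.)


E[X³] = σ⁶ (1 + 3c + c²) (third MP moment). With σ² = 12 (so σ⁶ = 1728) and c = 8/70 = 0.114286: E[X³] = 1728 · (1 + 3·0.114286 + (0.114286)²) = 1728 · 1.355918.

So E[X^3] = 2343.026939.


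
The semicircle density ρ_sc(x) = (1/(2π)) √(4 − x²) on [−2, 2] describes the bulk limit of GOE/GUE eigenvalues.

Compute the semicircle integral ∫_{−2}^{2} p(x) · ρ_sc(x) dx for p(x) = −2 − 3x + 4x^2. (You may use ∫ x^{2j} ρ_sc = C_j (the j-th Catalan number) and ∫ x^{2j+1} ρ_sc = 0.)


Write p(x) = Σ a_i x^i, split into monomials and integrate each against ρ_sc separately.
Using ∫ x^{2j} ρ_sc = C_j = (1/(j+1)) C(2j, j) (Catalan numbers) and ∫ x^{2j+1} ρ_sc = 0 (odd monomials vanish by symmetry):
  i = 0 (even): a_0 · C_{0} = -2 · 1 = -2
  i = 1 (odd): ∫ x^1 ρ_sc = 0 (vanishes)
  i = 2 (even): a_2 · C_{1} = 4 · 1 = 4

Summing the contributions: ∫_{−2}^{2} p(x) ρ_sc(x) dx = (-2) + 4 = 2.


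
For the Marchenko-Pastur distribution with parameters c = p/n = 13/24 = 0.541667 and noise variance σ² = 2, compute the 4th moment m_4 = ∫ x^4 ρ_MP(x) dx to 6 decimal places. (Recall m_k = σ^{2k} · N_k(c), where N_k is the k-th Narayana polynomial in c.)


E[X⁴] = σ⁸ (1 + 6c + 6c² + c³) (fourth MP moment). With σ² = 2 (so σ⁸ = 16) and c = 13/24 = 0.541667: E[X⁴] = 16 · (1 + 6·0.541667 + 6·(0.541667)² + (0.541667)³) = 16 · 6.169343.

So E[X^4] = 98.709491.


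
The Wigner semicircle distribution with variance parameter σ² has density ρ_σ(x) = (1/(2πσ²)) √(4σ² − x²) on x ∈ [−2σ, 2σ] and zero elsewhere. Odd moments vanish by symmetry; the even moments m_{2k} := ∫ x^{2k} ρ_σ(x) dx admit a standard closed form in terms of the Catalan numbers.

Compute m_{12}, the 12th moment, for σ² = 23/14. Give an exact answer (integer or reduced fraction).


By the scaled semicircle moment identity, m_{2k} = σ^{2k} · C_k with k = 6.
C_6 = (1/(k+1)) · C(2k, k) = (1/7) · C(12, 6) = (1/7) · 924 = 132.
σ^{2k} = (σ²)^k = (23/14)^6 = 148035889/7529536.

Therefore m_{12} = σ^{12} · C_6 = (148035889/7529536) · 132 = 4885184337/1882384.


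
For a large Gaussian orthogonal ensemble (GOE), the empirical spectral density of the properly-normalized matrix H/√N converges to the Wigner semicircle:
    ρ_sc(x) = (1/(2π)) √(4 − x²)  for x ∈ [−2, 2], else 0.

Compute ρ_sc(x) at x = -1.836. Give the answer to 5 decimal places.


ρ_sc(x) = (1/(2π)) √(4 − x²). With x = -1.836:
  4 − x² = 4 − (-1.836)² = 4 − 3.370896 = 0.629104.
  √(4 − x²) = 0.793161.
  1/(2π) = 0.159155.
  ρ_sc(-1.836) = 0.159155 · 0.793161 = 0.126235.

Rounded to 5 decimal places: ρ_sc(-1.836) ≈ 0.12624.


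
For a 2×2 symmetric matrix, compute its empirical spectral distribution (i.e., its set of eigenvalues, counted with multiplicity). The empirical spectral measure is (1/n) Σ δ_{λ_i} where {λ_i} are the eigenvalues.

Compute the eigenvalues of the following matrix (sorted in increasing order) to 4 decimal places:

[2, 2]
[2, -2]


Since M is real symmetric, both eigenvalues are real; they are the roots of det(λI − M) = λ² − (tr M) λ + det M.
tr M = 2 + (-2) = 0.
det M = 2·(-2) − 2² = -4 − 4 = -8.
Characteristic polynomial: λ² − 8 = 0.
Discriminant Δ = (tr M)² − 4·det M = 0 − (-32) = 32; √Δ = 5.656854.
λ = (tr M ± √Δ)/2 = (0 ± 5.656854)/2, giving (tr M − √Δ)/2 = -2.8284 and (tr M + √Δ)/2 = 2.8284.

Eigenvalues sorted in increasing order: [-2.8284, 2.8284].


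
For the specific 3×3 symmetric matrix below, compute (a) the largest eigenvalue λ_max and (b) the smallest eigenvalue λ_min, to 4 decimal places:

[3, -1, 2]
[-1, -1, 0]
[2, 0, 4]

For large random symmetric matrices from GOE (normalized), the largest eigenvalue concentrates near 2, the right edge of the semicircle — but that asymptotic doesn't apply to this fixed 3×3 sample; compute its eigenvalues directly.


Since M is real symmetric, all three eigenvalues are real; they are the roots of det(λI − M) = λ³ − (tr M) λ² + s λ − det M, where s is the sum of the principal 2×2 minors.
tr M = 3 + (-1) + 4 = 6.
s = (3·(-1) − (-1)²) + (3·4 − 2²) + ((-1)·4 − 0²) = -4 + 8 + (-4) = 0.
det M (expand along row 1) = 3·(-4) − (-1)·(-4) + 2·2 = -12.
Characteristic polynomial: λ³ − 6λ² + 12 = 0.
Substitute λ = y + (tr M)/3 = y + 2.000000 to remove the quadratic term: y³ + p·y + q = 0 with p = s − (tr M)²/3 = -12.000000 and q = −2(tr M)³/27 + (tr M)·s/3 − det M = -4.000000.
Three real roots ⇒ use the trigonometric (Viète) form: r = 2√(−p/3) = 4.000000, φ = arccos(3q/(p·r)) = arccos(0.250000) = 1.318116 rad.
y_k = r·cos(φ/3 − 2πk/3) for k = 0, 1, 2 gives y = 3.620076, -0.336509, -3.283567.
λ_k = y_k + 2.000000 gives λ = 5.6201, 1.6635, -1.2836 (check: the sum is 6.0000 = tr M).

Hence λ_max = 5.6201 and λ_min = -1.2836.


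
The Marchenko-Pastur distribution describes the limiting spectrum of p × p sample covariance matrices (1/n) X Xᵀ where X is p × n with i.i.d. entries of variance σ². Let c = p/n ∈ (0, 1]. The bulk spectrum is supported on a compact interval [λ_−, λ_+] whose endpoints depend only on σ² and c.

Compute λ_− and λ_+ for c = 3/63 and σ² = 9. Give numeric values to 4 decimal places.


c = 3/63 = 0.047619; √c = 0.218218.
λ_− = σ² (1 − √c)² = 9 · (1 − 0.218218)² = 9 · (0.781782)² = 5.500649.
λ_+ = σ² (1 + √c)² = 9 · (1 + 0.218218)² = 9 · (1.218218)² = 13.356493.

Rounded to 4 decimal places: λ_− ≈ 5.5006, λ_+ ≈ 13.3565.


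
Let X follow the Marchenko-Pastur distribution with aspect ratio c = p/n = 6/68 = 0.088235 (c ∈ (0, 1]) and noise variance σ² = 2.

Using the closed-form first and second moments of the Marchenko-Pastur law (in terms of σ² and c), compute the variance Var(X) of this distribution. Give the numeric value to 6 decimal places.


Recall the MP moments m_1 = E[X] = σ² and m_2 = E[X²] = σ⁴ (1 + c).
m_1 = E[X] = σ² = 2, so m_1² = 4.
m_2 = E[X²] = σ⁴ (1 + c) = 4 · (1 + 0.088235) = 4 · 1.088235 = 4.352941.
(Note m_2 − m_1² simplifies to c · σ⁴ = 0.088235 · 4.)

Var(X) = m_2 − m_1² = 4.352941 − 4 = 0.352941.


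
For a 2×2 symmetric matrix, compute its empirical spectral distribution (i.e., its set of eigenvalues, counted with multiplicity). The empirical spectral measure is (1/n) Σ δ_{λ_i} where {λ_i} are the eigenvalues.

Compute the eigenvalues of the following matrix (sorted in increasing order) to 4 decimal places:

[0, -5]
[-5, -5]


Since M is real symmetric, both eigenvalues are real; they are the roots of det(λI − M) = λ² − (tr M) λ + det M.
tr M = 0 + (-5) = -5.
det M = 0·(-5) − (-5)² = 0 − 25 = -25.
Characteristic polynomial: λ² + 5λ − 25 = 0.
Discriminant Δ = (tr M)² − 4·det M = 25 − (-100) = 125; √Δ = 11.180340.
λ = (tr M ± √Δ)/2 = (-5 ± 11.180340)/2, giving (tr M − √Δ)/2 = -8.0902 and (tr M + √Δ)/2 = 3.0902.

Eigenvalues sorted in increasing order: [-8.0902, 3.0902].


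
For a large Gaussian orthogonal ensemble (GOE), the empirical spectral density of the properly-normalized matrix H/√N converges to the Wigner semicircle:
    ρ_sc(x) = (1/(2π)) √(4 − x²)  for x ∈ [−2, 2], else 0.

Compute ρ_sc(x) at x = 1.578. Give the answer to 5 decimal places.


ρ_sc(x) = (1/(2π)) √(4 − x²). With x = 1.578:
  4 − x² = 4 − (1.578)² = 4 − 2.490084 = 1.509916.
  √(4 − x²) = 1.228786.
  1/(2π) = 0.159155.
  ρ_sc(1.578) = 0.159155 · 1.228786 = 0.195567.

Rounded to 5 decimal places: ρ_sc(1.578) ≈ 0.19557.


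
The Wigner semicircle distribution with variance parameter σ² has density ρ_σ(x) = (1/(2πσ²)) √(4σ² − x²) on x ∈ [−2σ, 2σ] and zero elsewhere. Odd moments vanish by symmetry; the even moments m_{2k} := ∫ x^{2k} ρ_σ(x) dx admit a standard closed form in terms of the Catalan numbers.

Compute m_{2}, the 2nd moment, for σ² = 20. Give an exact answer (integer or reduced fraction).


By the scaled semicircle moment identity, m_{2k} = σ^{2k} · C_k with k = 1.
C_1 = (1/(k+1)) · C(2k, k) = (1/2) · C(2, 1) = (1/2) · 2 = 1.
σ^{2k} = (σ²)^k = (20)^1 = 20.

Therefore m_{2} = σ^{2} · C_1 = 20 · 1 = 20.


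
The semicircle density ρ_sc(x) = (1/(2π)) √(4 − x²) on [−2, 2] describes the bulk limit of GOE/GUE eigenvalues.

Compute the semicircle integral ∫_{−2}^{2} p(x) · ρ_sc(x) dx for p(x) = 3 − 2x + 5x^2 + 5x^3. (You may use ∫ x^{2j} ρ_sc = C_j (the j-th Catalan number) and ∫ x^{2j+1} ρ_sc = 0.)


Write p(x) = Σ a_i x^i, split into monomials and integrate each against ρ_sc separately.
Using ∫ x^{2j} ρ_sc = C_j = (1/(j+1)) C(2j, j) (Catalan numbers) and ∫ x^{2j+1} ρ_sc = 0 (odd monomials vanish by symmetry):
  i = 0 (even): a_0 · C_{0} = 3 · 1 = 3
  i = 1 (odd): ∫ x^1 ρ_sc = 0 (vanishes)
  i = 2 (even): a_2 · C_{1} = 5 · 1 = 5
  i = 3 (odd): ∫ x^3 ρ_sc = 0 (vanishes)

Summing the contributions: ∫_{−2}^{2} p(x) ρ_sc(x) dx = 3 + 5 = 8.


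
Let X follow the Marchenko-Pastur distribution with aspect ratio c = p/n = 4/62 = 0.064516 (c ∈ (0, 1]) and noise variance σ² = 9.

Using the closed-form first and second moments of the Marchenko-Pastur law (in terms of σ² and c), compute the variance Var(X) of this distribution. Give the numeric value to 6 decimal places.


Recall the MP moments m_1 = E[X] = σ² and m_2 = E[X²] = σ⁴ (1 + c).
m_1 = E[X] = σ² = 9, so m_1² = 81.
m_2 = E[X²] = σ⁴ (1 + c) = 81 · (1 + 0.064516) = 81 · 1.064516 = 86.225806.
(Note m_2 − m_1² simplifies to c · σ⁴ = 0.064516 · 81.)

Var(X) = m_2 − m_1² = 86.225806 − 81 = 5.225806.


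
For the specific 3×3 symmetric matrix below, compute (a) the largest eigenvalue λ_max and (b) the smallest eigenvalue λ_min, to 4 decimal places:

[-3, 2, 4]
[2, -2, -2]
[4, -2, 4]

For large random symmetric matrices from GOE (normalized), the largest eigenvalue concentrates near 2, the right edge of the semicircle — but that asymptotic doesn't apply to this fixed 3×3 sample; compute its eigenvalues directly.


Since M is real symmetric, all three eigenvalues are real; they are the roots of det(λI − M) = λ³ − (tr M) λ² + s λ − det M, where s is the sum of the principal 2×2 minors.
tr M = -3 + (-2) + 4 = -1.
s = ((-3)·(-2) − 2²) + ((-3)·4 − 4²) + ((-2)·4 − (-2)²) = 2 + (-28) + (-12) = -38.
det M (expand along row 1) = (-3)·(-12) − 2·16 + 4·4 = 20.
Characteristic polynomial: λ³ + λ² − 38λ − 20 = 0.
Substitute λ = y + (tr M)/3 = y − 0.333333 to remove the quadratic term: y³ + p·y + q = 0 with p = s − (tr M)²/3 = -38.333333 and q = −2(tr M)³/27 + (tr M)·s/3 − det M = -7.259259.
Three real roots ⇒ use the trigonometric (Viète) form: r = 2√(−p/3) = 7.149204, φ = arccos(3q/(p·r)) = arccos(0.079466) = 1.491247 rad.
y_k = r·cos(φ/3 − 2πk/3) for k = 0, 1, 2 gives y = 6.283990, -0.189550, -6.094441.
λ_k = y_k − 0.333333 gives λ = 5.9507, -0.5229, -6.4278 (check: the sum is -1.0000 = tr M).

Hence λ_max = 5.9507 and λ_min = -6.4278.


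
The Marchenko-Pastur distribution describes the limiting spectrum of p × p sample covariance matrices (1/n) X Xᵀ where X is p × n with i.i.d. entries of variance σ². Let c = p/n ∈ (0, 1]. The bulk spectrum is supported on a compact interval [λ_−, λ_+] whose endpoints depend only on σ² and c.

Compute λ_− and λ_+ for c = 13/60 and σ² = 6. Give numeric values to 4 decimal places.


c = 13/60 = 0.216667; √c = 0.465475.
λ_− = σ² (1 − √c)² = 6 · (1 − 0.465475)² = 6 · (0.534525)² = 1.714304.
λ_+ = σ² (1 + √c)² = 6 · (1 + 0.465475)² = 6 · (1.465475)² = 12.885696.

Rounded to 4 decimal places: λ_− ≈ 1.7143, λ_+ ≈ 12.8857.
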